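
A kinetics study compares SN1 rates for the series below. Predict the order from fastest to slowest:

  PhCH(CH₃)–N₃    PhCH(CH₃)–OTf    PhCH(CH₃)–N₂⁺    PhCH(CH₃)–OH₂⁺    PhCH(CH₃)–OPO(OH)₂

The skeletons are identical, so relative rate is governed entirely by leaving-group ability.
A good leaving group is a weak base: the lower the pKₐ of its conjugate acid, the more readily it departs.
PhCH(CH₃)–N₂⁺ loses N₂: no meaningful conjugate acid; N₂ departs as an exceptionally stable neutral molecule
PhCH(CH₃)–OTf loses OTf⁻: pKₐ(CF₃SO₃H (triflic acid)) ≈ -14
PhCH(CH₃)–OH₂⁺ loses H₂O: pKₐ(H₃O⁺) ≈ -1.7
PhCH(CH₃)–OPO(OH)₂ loses H₂PO₄⁻: pKₐ(H₃PO₄) ≈ 2.1
PhCH(CH₃)–N₃ loses N₃⁻: pKₐ(HN₃) ≈ 4.7

PhCH(CH₃)–N₂⁺ > PhCH(CH₃)–OTf > PhCH(CH₃)–OH₂⁺ > PhCH(CH₃)–OPO(OH)₂ > PhCH(CH₃)–N₃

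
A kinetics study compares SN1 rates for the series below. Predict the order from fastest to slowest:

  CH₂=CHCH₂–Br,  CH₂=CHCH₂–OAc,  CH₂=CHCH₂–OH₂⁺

The skeletons are identical, so relative rate is governed entirely by leaving-group ability.
The more stable X⁻ (or X) is on its own — i.e. the weaker a base it is — the better a leaving group it makes.
CH₂=CHCH₂–Br loses Br⁻: pKₐ(HBr) ≈ -9
CH₂=CHCH₂–OH₂⁺ loses H₂O: pKₐ(H₃O⁺) ≈ -1.7
CH₂=CHCH₂–OAc loses AcO⁻: pKₐ(CH₃COOH) ≈ 4.8

CH₂=CHCH₂–Br > CH₂=CHCH₂–OH₂⁺ > CH₂=CHCH₂–OAc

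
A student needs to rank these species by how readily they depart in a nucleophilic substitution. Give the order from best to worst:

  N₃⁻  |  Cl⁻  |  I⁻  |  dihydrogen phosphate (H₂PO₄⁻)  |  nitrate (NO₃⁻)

I⁻ > Cl⁻ > nitrate (NO₃⁻) > dihydrogen phosphate (H₂PO₄⁻) > N₃⁻

Leaving-group ability tracks the stability of the departed species; conjugate-acid pKₐ is the usual yardstick (lower pKₐ → better LG).
I⁻: pKₐ(HI) ≈ -10
Cl⁻: pKₐ(HCl) ≈ -7
nitrate (NO₃⁻): pKₐ(HNO₃) ≈ -1.3
dihydrogen phosphate (H₂PO₄⁻): pKₐ(H₃PO₄) ≈ 2.1
N₃⁻: pKₐ(HN₃) ≈ 4.7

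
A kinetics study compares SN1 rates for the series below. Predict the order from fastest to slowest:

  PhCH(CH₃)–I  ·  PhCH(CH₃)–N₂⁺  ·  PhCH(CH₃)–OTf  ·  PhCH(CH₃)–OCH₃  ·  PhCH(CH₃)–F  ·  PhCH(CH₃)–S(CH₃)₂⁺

PhCH(CH₃)–N₂⁺ > PhCH(CH₃)–OTf > PhCH(CH₃)–I > PhCH(CH₃)–S(CH₃)₂⁺ > PhCH(CH₃)–F > PhCH(CH₃)–OCH₃

Identical carbon frameworks mean the comparison reduces to leaving-group quality.
A good leaving group is a weak base: the lower the pKₐ of its conjugate acid, the more readily it departs.
PhCH(CH₃)–N₂⁺ loses N₂: no meaningful conjugate acid; N₂ departs as an exceptionally stable neutral molecule
PhCH(CH₃)–OTf loses OTf⁻: pKₐ(CF₃SO₃H (triflic acid)) ≈ -14
PhCH(CH₃)–I loses I⁻: pKₐ(HI) ≈ -10
PhCH(CH₃)–S(CH₃)₂⁺ loses SR'₂: pKₐ(R'₂SH⁺) ≈ -7
PhCH(CH₃)–F loses F⁻: pKₐ(HF) ≈ 3.2
PhCH(CH₃)–OCH₃ loses CH₃O⁻: pKₐ(CH₃OH) ≈ 15.5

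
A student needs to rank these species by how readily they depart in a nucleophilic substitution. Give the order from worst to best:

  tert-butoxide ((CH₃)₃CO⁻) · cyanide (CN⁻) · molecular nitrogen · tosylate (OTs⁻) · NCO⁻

molecular nitrogen: no meaningful conjugate acid; N₂ departs as an exceptionally stable neutral molecule
tosylate (OTs⁻): pKₐ(p-CH₃C₆H₄SO₃H (TsOH)) ≈ -2.8
NCO⁻: pKₐ(HOCN) ≈ 3.5
cyanide (CN⁻): pKₐ(HCN) ≈ 9.2
tert-butoxide ((CH₃)₃CO⁻): pKₐ(t-BuOH) ≈ 18
The question asks for worst first, so the sequence is read in increasing leaving-group ability.

tert-butoxide ((CH₃)₃CO⁻) < cyanide (CN⁻) < NCO⁻ < tosylate (OTs⁻) < molecular nitrogen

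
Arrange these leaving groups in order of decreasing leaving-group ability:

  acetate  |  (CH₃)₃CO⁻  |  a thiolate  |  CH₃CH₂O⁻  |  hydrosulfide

acetate > hydrosulfide > a thiolate > CH₃CH₂O⁻ > (CH₃)₃CO⁻

acetate: pKₐ(CH₃COOH) ≈ 4.8 — resonance-stabilised but still a weak base
hydrosulfide: pKₐ(H₂S) ≈ 7
a thiolate: pKₐ(RSH (a thiol)) ≈ 10.5 — moderately basic; rarely leaves without activation
CH₃CH₂O⁻: pKₐ(CH₃CH₂OH) ≈ 16
(CH₃)₃CO⁻: pKₐ(t-BuOH) ≈ 18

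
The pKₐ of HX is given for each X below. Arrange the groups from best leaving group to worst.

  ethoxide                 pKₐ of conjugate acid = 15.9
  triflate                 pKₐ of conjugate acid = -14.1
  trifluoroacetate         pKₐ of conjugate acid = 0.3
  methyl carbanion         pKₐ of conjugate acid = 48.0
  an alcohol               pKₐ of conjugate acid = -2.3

triflate > an alcohol > trifluoroacetate > ethoxide > methyl carbanion

Lower conjugate-acid pKₐ ⇒ weaker base ⇒ better leaving group.
Sorting by the given values: triflate (-14.1), an alcohol (-2.3), trifluoroacetate (0.3), ethoxide (15.9), methyl carbanion (48.0).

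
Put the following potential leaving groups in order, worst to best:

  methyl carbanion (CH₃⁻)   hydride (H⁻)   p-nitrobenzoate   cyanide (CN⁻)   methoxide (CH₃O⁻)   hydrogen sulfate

methyl carbanion (CH₃⁻) < hydride (H⁻) < methoxide (CH₃O⁻) < cyanide (CN⁻) < p-nitrobenzoate < hydrogen sulfate

hydrogen sulfate: pKₐ(H₂SO₄) ≈ -3
p-nitrobenzoate: pKₐ(p-nitrobenzoic acid) ≈ 3.4
cyanide (CN⁻): pKₐ(HCN) ≈ 9.2
methoxide (CH₃O⁻): pKₐ(CH₃OH) ≈ 15.5
hydride (H⁻): pKₐ(H₂) ≈ 36
methyl carbanion (CH₃⁻): pKₐ(CH₄) ≈ 48
Reversing gives the worst-to-best order requested.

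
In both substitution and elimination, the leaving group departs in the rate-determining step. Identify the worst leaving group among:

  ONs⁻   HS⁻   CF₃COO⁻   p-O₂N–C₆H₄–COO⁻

Rank by basicity of the departing species: weakest base leaves most easily.
ONs⁻: pKₐ(p-O₂NC₆H₄SO₃H) ≈ -3.5
CF₃COO⁻: pKₐ(CF₃COOH) ≈ 0.2
p-O₂N–C₆H₄–COO⁻: pKₐ(p-nitrobenzoic acid) ≈ 3.4
HS⁻: pKₐ(H₂S) ≈ 7

HS⁻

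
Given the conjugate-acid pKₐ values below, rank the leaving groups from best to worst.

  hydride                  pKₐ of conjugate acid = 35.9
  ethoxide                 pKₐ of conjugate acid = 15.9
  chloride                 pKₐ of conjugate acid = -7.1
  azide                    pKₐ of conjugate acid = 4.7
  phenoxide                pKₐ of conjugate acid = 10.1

Lower conjugate-acid pKₐ ⇒ weaker base ⇒ better leaving group.
Sorting by the given values: chloride (-7.1), azide (4.7), phenoxide (10.1), ethoxide (15.9), hydride (35.9).

chloride > azide > phenoxide > ethoxide > hydride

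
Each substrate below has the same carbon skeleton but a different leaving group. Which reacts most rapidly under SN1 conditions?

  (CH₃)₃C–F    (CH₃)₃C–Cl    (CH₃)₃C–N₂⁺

Identical carbon frameworks mean the comparison reduces to leaving-group quality.
Leaving-group ability tracks the stability of the departed species; conjugate-acid pKₐ is the usual yardstick (lower pKₐ → better LG).
(CH₃)₃C–N₂⁺ loses N₂: no meaningful conjugate acid; N₂ departs as an exceptionally stable neutral molecule
(CH₃)₃C–Cl loses Cl⁻: pKₐ(HCl) ≈ -7
(CH₃)₃C–F loses F⁻: pKₐ(HF) ≈ 3.2

(CH₃)₃C–N₂⁺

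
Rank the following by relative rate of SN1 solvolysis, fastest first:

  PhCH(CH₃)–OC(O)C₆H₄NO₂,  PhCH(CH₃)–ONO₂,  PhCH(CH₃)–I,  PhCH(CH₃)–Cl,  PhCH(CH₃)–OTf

PhCH(CH₃)–OTf > PhCH(CH₃)–I > PhCH(CH₃)–Cl > PhCH(CH₃)–ONO₂ > PhCH(CH₃)–OC(O)C₆H₄NO₂

With the same alkyl group throughout, only the leaving group differentiates the rates.
Rank by basicity of the departing species: weakest base leaves most easily.
PhCH(CH₃)–OTf loses OTf⁻: pKₐ(CF₃SO₃H (triflic acid)) ≈ -14
PhCH(CH₃)–I loses I⁻: pKₐ(HI) ≈ -10
PhCH(CH₃)–Cl loses Cl⁻: pKₐ(HCl) ≈ -7
PhCH(CH₃)–ONO₂ loses NO₃⁻: pKₐ(HNO₃) ≈ -1.3
PhCH(CH₃)–OC(O)C₆H₄NO₂ loses p-O₂N–C₆H₄–COO⁻: pKₐ(p-nitrobenzoic acid) ≈ 3.4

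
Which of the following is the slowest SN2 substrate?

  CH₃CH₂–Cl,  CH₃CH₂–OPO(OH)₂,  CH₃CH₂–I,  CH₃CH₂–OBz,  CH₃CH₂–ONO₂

CH₃CH₂–OBz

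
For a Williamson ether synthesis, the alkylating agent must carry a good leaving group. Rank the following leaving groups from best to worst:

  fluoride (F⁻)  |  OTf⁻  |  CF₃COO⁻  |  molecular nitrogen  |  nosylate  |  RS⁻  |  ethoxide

Leaving-group ability tracks the stability of the departed species; conjugate-acid pKₐ is the usual yardstick (lower pKₐ → better LG).
molecular nitrogen: no meaningful conjugate acid; N₂ departs as an exceptionally stable neutral molecule
OTf⁻: pKₐ(CF₃SO₃H (triflic acid)) ≈ -14
nosylate: pKₐ(p-O₂NC₆H₄SO₃H) ≈ -3.5
CF₃COO⁻: pKₐ(CF₃COOH) ≈ 0.2
fluoride (F⁻): pKₐ(HF) ≈ 3.2
RS⁻: pKₐ(RSH (a thiol)) ≈ 10.5
ethoxide: pKₐ(CH₃CH₂OH) ≈ 16

molecular nitrogen > OTf⁻ > nosylate > CF₃COO⁻ > fluoride (F⁻) > RS⁻ > ethoxide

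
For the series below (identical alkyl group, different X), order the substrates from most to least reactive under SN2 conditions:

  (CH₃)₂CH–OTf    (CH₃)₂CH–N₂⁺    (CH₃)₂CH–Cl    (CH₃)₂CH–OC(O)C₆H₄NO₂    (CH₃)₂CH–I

(CH₃)₂CH–N₂⁺ > (CH₃)₂CH–OTf > (CH₃)₂CH–I > (CH₃)₂CH–Cl > (CH₃)₂CH–OC(O)C₆H₄NO₂

With the same alkyl group throughout, only the leaving group differentiates the rates.
The more stable X⁻ (or X) is on its own — i.e. the weaker a base it is — the better a leaving group it makes.
(CH₃)₂CH–N₂⁺ loses N₂: no meaningful conjugate acid; N₂ departs as an exceptionally stable neutral molecule
(CH₃)₂CH–OTf loses OTf⁻: pKₐ(CF₃SO₃H (triflic acid)) ≈ -14
(CH₃)₂CH–I loses I⁻: pKₐ(HI) ≈ -10
(CH₃)₂CH–Cl loses Cl⁻: pKₐ(HCl) ≈ -7
(CH₃)₂CH–OC(O)C₆H₄NO₂ loses p-O₂N–C₆H₄–COO⁻: pKₐ(p-nitrobenzoic acid) ≈ 3.4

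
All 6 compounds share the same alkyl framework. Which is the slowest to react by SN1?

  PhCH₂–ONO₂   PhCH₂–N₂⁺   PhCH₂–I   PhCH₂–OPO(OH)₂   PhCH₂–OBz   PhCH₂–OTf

PhCH₂–OBz

Identical carbon frameworks mean the comparison reduces to leaving-group quality.
Rank by basicity of the departing species: weakest base leaves most easily.
PhCH₂–N₂⁺ loses N₂: no meaningful conjugate acid; N₂ departs as an exceptionally stable neutral molecule
PhCH₂–OTf loses OTf⁻: pKₐ(CF₃SO₃H (triflic acid)) ≈ -14
PhCH₂–I loses I⁻: pKₐ(HI) ≈ -10
PhCH₂–ONO₂ loses NO₃⁻: pKₐ(HNO₃) ≈ -1.3
PhCH₂–OPO(OH)₂ loses H₂PO₄⁻: pKₐ(H₃PO₄) ≈ 2.1
PhCH₂–OBz loses PhCOO⁻: pKₐ(C₆H₅COOH) ≈ 4.2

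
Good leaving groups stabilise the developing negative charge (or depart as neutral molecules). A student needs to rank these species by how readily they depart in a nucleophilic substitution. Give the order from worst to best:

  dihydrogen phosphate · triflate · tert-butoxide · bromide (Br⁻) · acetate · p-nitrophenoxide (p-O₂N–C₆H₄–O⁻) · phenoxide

tert-butoxide < phenoxide < p-nitrophenoxide (p-O₂N–C₆H₄–O⁻) < acetate < dihydrogen phosphate < bromide (Br⁻) < triflate

triflate: pKₐ(CF₃SO₃H (triflic acid)) ≈ -14 — charge spread over three oxygens and a CF₃ group; the premier leaving group in synthesis
bromide (Br⁻): pKₐ(HBr) ≈ -9 — weak base; good leaving group
dihydrogen phosphate: pKₐ(H₃PO₄) ≈ 2.1 — moderate base; biological leaving group after further activation
acetate: pKₐ(CH₃COOH) ≈ 4.8 — resonance-stabilised but still a weak base
p-nitrophenoxide (p-O₂N–C₆H₄–O⁻): pKₐ(p-nitrophenol) ≈ 7.2
phenoxide: pKₐ(C₆H₅OH (phenol)) ≈ 10
tert-butoxide: pKₐ(t-BuOH) ≈ 18 — bulky, strongly basic alkoxide
Listed from poorest to best leaving group as asked.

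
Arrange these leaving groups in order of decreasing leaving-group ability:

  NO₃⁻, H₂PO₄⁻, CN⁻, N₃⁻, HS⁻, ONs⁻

ONs⁻ > NO₃⁻ > H₂PO₄⁻ > N₃⁻ > HS⁻ > CN⁻

ONs⁻: pKₐ(p-O₂NC₆H₄SO₃H) ≈ -3.5 — p-nitro group further stabilises the sulfonate
NO₃⁻: pKₐ(HNO₃) ≈ -1.3
H₂PO₄⁻: pKₐ(H₃PO₄) ≈ 2.1 — moderate base; biological leaving group after further activation
N₃⁻: pKₐ(HN₃) ≈ 4.7 — linear, resonance-stabilised
HS⁻: pKₐ(H₂S) ≈ 7 — larger and more polarisable than the oxygen analogue
CN⁻: pKₐ(HCN) ≈ 9.2 — sp carbon stabilises the charge somewhat, but still a poor LG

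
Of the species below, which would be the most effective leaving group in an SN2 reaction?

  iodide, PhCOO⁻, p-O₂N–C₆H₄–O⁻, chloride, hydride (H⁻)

iodide: pKₐ(HI) ≈ -10
chloride: pKₐ(HCl) ≈ -7
PhCOO⁻: pKₐ(C₆H₅COOH) ≈ 4.2
p-O₂N–C₆H₄–O⁻: pKₐ(p-nitrophenol) ≈ 7.2
hydride (H⁻): pKₐ(H₂) ≈ 36

iodide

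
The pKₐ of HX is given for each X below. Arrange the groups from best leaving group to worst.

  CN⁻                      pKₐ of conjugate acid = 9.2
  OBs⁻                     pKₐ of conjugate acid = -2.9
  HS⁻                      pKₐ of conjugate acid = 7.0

OBs⁻ > HS⁻ > CN⁻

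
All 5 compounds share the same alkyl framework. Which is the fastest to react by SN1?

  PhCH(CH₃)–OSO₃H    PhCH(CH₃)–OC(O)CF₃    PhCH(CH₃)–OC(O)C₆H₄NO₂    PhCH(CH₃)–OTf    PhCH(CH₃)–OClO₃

The skeletons are identical, so relative rate is governed entirely by leaving-group ability.
Leaving-group ability tracks the stability of the departed species; conjugate-acid pKₐ is the usual yardstick (lower pKₐ → better LG).
PhCH(CH₃)–OTf loses OTf⁻: pKₐ(CF₃SO₃H (triflic acid)) ≈ -14
PhCH(CH₃)–OClO₃ loses ClO₄⁻: pKₐ(HClO₄) ≈ -10
PhCH(CH₃)–OSO₃H loses HSO₄⁻: pKₐ(H₂SO₄) ≈ -3
PhCH(CH₃)–OC(O)CF₃ loses CF₃COO⁻: pKₐ(CF₃COOH) ≈ 0.2
PhCH(CH₃)–OC(O)C₆H₄NO₂ loses p-O₂N–C₆H₄–COO⁻: pKₐ(p-nitrobenzoic acid) ≈ 3.4

PhCH(CH₃)–OTf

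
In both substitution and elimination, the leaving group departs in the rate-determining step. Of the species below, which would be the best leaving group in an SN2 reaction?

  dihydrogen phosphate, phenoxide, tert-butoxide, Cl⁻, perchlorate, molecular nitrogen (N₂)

Rank by basicity of the departing species: weakest base leaves most easily.
molecular nitrogen (N₂): no meaningful conjugate acid; N₂ departs as an exceptionally stable neutral molecule
perchlorate: pKₐ(HClO₄) ≈ -10
Cl⁻: pKₐ(HCl) ≈ -7
dihydrogen phosphate: pKₐ(H₃PO₄) ≈ 2.1
phenoxide: pKₐ(C₆H₅OH (phenol)) ≈ 10
tert-butoxide: pKₐ(t-BuOH) ≈ 18

molecular nitrogen (N₂)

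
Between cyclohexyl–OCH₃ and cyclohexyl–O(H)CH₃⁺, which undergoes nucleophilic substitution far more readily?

cyclohexyl–O(H)CH₃⁺

From cyclohexyl–OCH₃ the departing group would be CH₃O⁻ (pKₐ(CH₃OH) ≈ 15.5). Strong base; alkoxides do not leave unassisted.
From cyclohexyl–O(H)CH₃⁺ the leaving group is R'OH (pKₐ(R'OH₂⁺) ≈ -2.4). Neutral; leaves from a protonated ether (an oxonium ion, R–O(H)R'⁺).
(In practice cyclohexyl–O(H)CH₃⁺ is made from cyclohexyl–OCH₃ by protonation with concentrated HI, allowing neutral methanol, rather than methoxide, to depart.)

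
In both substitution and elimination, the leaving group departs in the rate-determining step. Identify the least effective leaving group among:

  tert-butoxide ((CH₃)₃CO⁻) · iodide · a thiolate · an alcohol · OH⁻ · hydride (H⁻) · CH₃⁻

CH₃⁻

iodide: pKₐ(HI) ≈ -10
an alcohol: pKₐ(R'OH₂⁺) ≈ -2.4
a thiolate: pKₐ(RSH (a thiol)) ≈ 10.5
OH⁻: pKₐ(H₂O) ≈ 15.7
tert-butoxide ((CH₃)₃CO⁻): pKₐ(t-BuOH) ≈ 18
hydride (H⁻): pKₐ(H₂) ≈ 36
CH₃⁻: pKₐ(CH₄) ≈ 48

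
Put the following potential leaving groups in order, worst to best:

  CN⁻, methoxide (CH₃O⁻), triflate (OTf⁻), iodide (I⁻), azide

triflate (OTf⁻): pKₐ(CF₃SO₃H (triflic acid)) ≈ -14
iodide (I⁻): pKₐ(HI) ≈ -10 — large, highly polarisable; very weak base
azide: pKₐ(HN₃) ≈ 4.7 — linear, resonance-stabilised
CN⁻: pKₐ(HCN) ≈ 9.2
methoxide (CH₃O⁻): pKₐ(CH₃OH) ≈ 15.5
Reversing gives the worst-to-best order requested.

methoxide (CH₃O⁻) < CN⁻ < azide < iodide (I⁻) < triflate (OTf⁻)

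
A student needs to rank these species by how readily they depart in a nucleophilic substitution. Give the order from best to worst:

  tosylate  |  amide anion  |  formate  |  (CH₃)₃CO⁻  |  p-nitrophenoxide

tosylate: pKₐ(p-CH₃C₆H₄SO₃H (TsOH)) ≈ -2.8 — resonance-delocalised arenesulfonate
formate: pKₐ(HCOOH) ≈ 3.8 — resonance-stabilised carboxylate
p-nitrophenoxide: pKₐ(p-nitrophenol) ≈ 7.2 — nitro group delocalises the charge; the classic chromogenic LG
(CH₃)₃CO⁻: pKₐ(t-BuOH) ≈ 18 — bulky, strongly basic alkoxide
amide anion: pKₐ(NH₃) ≈ 38 — extremely strong base; never a leaving group

tosylate > formate > p-nitrophenoxide > (CH₃)₃CO⁻ > amide anion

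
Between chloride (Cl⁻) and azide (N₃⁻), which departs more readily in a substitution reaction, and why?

chloride (Cl⁻) is the better leaving group.
pKₐ(HCl) ≈ -7 versus pKₐ(HN₃) ≈ 4.7: chloride (Cl⁻) is the much weaker base.
Moderately weak base.

chloride (Cl⁻)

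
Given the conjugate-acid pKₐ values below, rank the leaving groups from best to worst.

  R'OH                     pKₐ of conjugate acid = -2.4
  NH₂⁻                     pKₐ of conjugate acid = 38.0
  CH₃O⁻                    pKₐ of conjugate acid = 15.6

Lower conjugate-acid pKₐ ⇒ weaker base ⇒ better leaving group.
Sorting by the given values: R'OH (-2.4), CH₃O⁻ (15.6), NH₂⁻ (38.0).

R'OH > CH₃O⁻ > NH₂⁻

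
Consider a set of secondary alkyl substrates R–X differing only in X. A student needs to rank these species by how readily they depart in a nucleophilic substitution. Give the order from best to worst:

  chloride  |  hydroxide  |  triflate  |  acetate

triflate > chloride > acetate > hydroxide

A good leaving group is a weak base: the lower the pKₐ of its conjugate acid, the more readily it departs.
triflate: pKₐ(CF₃SO₃H (triflic acid)) ≈ -14
chloride: pKₐ(HCl) ≈ -7
acetate: pKₐ(CH₃COOH) ≈ 4.8
hydroxide: pKₐ(H₂O) ≈ 15.7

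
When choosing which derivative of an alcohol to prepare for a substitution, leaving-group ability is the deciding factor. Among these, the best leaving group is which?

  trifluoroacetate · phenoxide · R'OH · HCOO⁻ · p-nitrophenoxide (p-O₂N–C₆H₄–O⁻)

R'OH

Leaving-group ability tracks the stability of the departed species; conjugate-acid pKₐ is the usual yardstick (lower pKₐ → better LG).
R'OH: pKₐ(R'OH₂⁺) ≈ -2.4
trifluoroacetate: pKₐ(CF₃COOH) ≈ 0.2
HCOO⁻: pKₐ(HCOOH) ≈ 3.8
p-nitrophenoxide (p-O₂N–C₆H₄–O⁻): pKₐ(p-nitrophenol) ≈ 7.2
phenoxide: pKₐ(C₆H₅OH (phenol)) ≈ 10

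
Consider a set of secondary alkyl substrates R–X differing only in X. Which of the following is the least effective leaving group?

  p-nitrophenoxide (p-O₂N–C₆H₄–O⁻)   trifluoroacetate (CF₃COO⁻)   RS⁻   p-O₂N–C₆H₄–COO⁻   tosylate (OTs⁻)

Rank by basicity of the departing species: weakest base leaves most easily.
tosylate (OTs⁻): pKₐ(p-CH₃C₆H₄SO₃H (TsOH)) ≈ -2.8
trifluoroacetate (CF₃COO⁻): pKₐ(CF₃COOH) ≈ 0.2
p-O₂N–C₆H₄–COO⁻: pKₐ(p-nitrobenzoic acid) ≈ 3.4
p-nitrophenoxide (p-O₂N–C₆H₄–O⁻): pKₐ(p-nitrophenol) ≈ 7.2
RS⁻: pKₐ(RSH (a thiol)) ≈ 10.5

RS⁻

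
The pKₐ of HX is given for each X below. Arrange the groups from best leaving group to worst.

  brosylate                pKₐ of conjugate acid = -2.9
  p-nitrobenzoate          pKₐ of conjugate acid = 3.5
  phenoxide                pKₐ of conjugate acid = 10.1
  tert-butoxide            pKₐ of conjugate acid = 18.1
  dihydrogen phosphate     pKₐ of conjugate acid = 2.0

brosylate > dihydrogen phosphate > p-nitrobenzoate > phenoxide > tert-butoxide

Lower conjugate-acid pKₐ ⇒ weaker base ⇒ better leaving group.
Sorting by the given values: brosylate (-2.9), dihydrogen phosphate (2.0), p-nitrobenzoate (3.5), phenoxide (10.1), tert-butoxide (18.1).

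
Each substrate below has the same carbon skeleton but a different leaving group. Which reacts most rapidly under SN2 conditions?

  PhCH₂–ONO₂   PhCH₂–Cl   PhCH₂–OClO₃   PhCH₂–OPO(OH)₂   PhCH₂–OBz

PhCH₂–OClO₃

Same R in every case — rank the leaving groups.
Leaving-group ability tracks the stability of the departed species; conjugate-acid pKₐ is the usual yardstick (lower pKₐ → better LG).
PhCH₂–OClO₃ loses ClO₄⁻: pKₐ(HClO₄) ≈ -10
PhCH₂–Cl loses Cl⁻: pKₐ(HCl) ≈ -7
PhCH₂–ONO₂ loses NO₃⁻: pKₐ(HNO₃) ≈ -1.3
PhCH₂–OPO(OH)₂ loses H₂PO₄⁻: pKₐ(H₃PO₄) ≈ 2.1
PhCH₂–OBz loses PhCOO⁻: pKₐ(C₆H₅COOH) ≈ 4.2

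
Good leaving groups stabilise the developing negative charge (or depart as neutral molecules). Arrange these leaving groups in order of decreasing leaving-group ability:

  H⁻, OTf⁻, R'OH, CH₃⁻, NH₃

The more stable X⁻ (or X) is on its own — i.e. the weaker a base it is — the better a leaving group it makes.
OTf⁻: pKₐ(CF₃SO₃H (triflic acid)) ≈ -14 — charge spread over three oxygens and a CF₃ group; the premier leaving group in synthesis
R'OH: pKₐ(R'OH₂⁺) ≈ -2.4 — neutral; leaves from a protonated ether (an oxonium ion, R–O(H)R'⁺)
NH₃: pKₐ(NH₄⁺) ≈ 9.2
H⁻: pKₐ(H₂) ≈ 36
CH₃⁻: pKₐ(CH₄) ≈ 48

OTf⁻ > R'OH > NH₃ > H⁻ > CH₃⁻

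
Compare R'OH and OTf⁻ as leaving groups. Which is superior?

OTf⁻ is the better leaving group.
pKₐ(CF₃SO₃H (triflic acid)) ≈ -14 versus pKₐ(R'OH₂⁺) ≈ -2.4: OTf⁻ is the much weaker base.
Charge spread over three oxygens and a CF₃ group; the premier leaving group in synthesis.

OTf⁻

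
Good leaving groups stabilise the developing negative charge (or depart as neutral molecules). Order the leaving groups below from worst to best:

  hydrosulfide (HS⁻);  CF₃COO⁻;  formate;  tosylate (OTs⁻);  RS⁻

RS⁻ < hydrosulfide (HS⁻) < formate < CF₃COO⁻ < tosylate (OTs⁻)

tosylate (OTs⁻): pKₐ(p-CH₃C₆H₄SO₃H (TsOH)) ≈ -2.8 — resonance-delocalised arenesulfonate
CF₃COO⁻: pKₐ(CF₃COOH) ≈ 0.2
formate: pKₐ(HCOOH) ≈ 3.8 — resonance-stabilised carboxylate
hydrosulfide (HS⁻): pKₐ(H₂S) ≈ 7 — larger and more polarisable than the oxygen analogue
RS⁻: pKₐ(RSH (a thiol)) ≈ 10.5
The question asks for worst first, so the sequence is read in increasing leaving-group ability.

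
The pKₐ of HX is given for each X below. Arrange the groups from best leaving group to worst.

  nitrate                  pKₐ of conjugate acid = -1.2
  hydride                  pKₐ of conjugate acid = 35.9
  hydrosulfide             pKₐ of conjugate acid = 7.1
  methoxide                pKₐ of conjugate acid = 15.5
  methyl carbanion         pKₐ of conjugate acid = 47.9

nitrate > hydrosulfide > methoxide > hydride > methyl carbanion

Lower conjugate-acid pKₐ ⇒ weaker base ⇒ better leaving group.
Sorting by the given values: nitrate (-1.2), hydrosulfide (7.1), methoxide (15.5), hydride (35.9), methyl carbanion (47.9).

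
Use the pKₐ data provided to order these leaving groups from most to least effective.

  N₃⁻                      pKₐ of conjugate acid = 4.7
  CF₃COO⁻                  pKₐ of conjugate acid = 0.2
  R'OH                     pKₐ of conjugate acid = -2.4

R'OH > CF₃COO⁻ > N₃⁻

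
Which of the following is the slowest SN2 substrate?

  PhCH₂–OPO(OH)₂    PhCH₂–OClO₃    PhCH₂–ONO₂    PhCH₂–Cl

Same R in every case — rank the leaving groups.
A good leaving group is a weak base: the lower the pKₐ of its conjugate acid, the more readily it departs.
PhCH₂–OClO₃ loses ClO₄⁻: pKₐ(HClO₄) ≈ -10
PhCH₂–Cl loses Cl⁻: pKₐ(HCl) ≈ -7
PhCH₂–ONO₂ loses NO₃⁻: pKₐ(HNO₃) ≈ -1.3
PhCH₂–OPO(OH)₂ loses H₂PO₄⁻: pKₐ(H₃PO₄) ≈ 2.1

PhCH₂–OPO(OH)₂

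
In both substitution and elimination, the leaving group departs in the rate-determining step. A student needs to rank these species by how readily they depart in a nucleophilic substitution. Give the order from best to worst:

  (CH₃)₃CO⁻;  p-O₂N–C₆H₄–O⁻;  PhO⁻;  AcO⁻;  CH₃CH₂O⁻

AcO⁻ > p-O₂N–C₆H₄–O⁻ > PhO⁻ > CH₃CH₂O⁻ > (CH₃)₃CO⁻

Rank by basicity of the departing species: weakest base leaves most easily.
AcO⁻: pKₐ(CH₃COOH) ≈ 4.8
p-O₂N–C₆H₄–O⁻: pKₐ(p-nitrophenol) ≈ 7.2
PhO⁻: pKₐ(C₆H₅OH (phenol)) ≈ 10
CH₃CH₂O⁻: pKₐ(CH₃CH₂OH) ≈ 16
(CH₃)₃CO⁻: pKₐ(t-BuOH) ≈ 18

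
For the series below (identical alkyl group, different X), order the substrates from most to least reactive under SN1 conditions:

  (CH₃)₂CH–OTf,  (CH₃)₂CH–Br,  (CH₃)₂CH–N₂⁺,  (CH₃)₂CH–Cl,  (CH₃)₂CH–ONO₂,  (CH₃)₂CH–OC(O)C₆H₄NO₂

With the same alkyl group throughout, only the leaving group differentiates the rates.
A good leaving group is a weak base: the lower the pKₐ of its conjugate acid, the more readily it departs.
(CH₃)₂CH–N₂⁺ loses N₂: no meaningful conjugate acid; N₂ departs as an exceptionally stable neutral molecule
(CH₃)₂CH–OTf loses OTf⁻: pKₐ(CF₃SO₃H (triflic acid)) ≈ -14
(CH₃)₂CH–Br loses Br⁻: pKₐ(HBr) ≈ -9
(CH₃)₂CH–Cl loses Cl⁻: pKₐ(HCl) ≈ -7
(CH₃)₂CH–ONO₂ loses NO₃⁻: pKₐ(HNO₃) ≈ -1.3
(CH₃)₂CH–OC(O)C₆H₄NO₂ loses p-O₂N–C₆H₄–COO⁻: pKₐ(p-nitrobenzoic acid) ≈ 3.4

(CH₃)₂CH–N₂⁺ > (CH₃)₂CH–OTf > (CH₃)₂CH–Br > (CH₃)₂CH–Cl > (CH₃)₂CH–ONO₂ > (CH₃)₂CH–OC(O)C₆H₄NO₂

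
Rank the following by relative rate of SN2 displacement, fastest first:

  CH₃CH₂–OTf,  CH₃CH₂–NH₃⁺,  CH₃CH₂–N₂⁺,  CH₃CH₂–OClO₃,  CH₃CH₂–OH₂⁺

CH₃CH₂–N₂⁺ > CH₃CH₂–OTf > CH₃CH₂–OClO₃ > CH₃CH₂–OH₂⁺ > CH₃CH₂–NH₃⁺

With the same alkyl group throughout, only the leaving group differentiates the rates.
Rank by basicity of the departing species: weakest base leaves most easily.
CH₃CH₂–N₂⁺ loses N₂: no meaningful conjugate acid; N₂ departs as an exceptionally stable neutral molecule
CH₃CH₂–OTf loses OTf⁻: pKₐ(CF₃SO₃H (triflic acid)) ≈ -14
CH₃CH₂–OClO₃ loses ClO₄⁻: pKₐ(HClO₄) ≈ -10
CH₃CH₂–OH₂⁺ loses H₂O: pKₐ(H₃O⁺) ≈ -1.7
CH₃CH₂–NH₃⁺ loses NH₃: pKₐ(NH₄⁺) ≈ 9.2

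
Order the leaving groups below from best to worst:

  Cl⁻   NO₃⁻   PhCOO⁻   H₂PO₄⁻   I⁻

I⁻ > Cl⁻ > NO₃⁻ > H₂PO₄⁻ > PhCOO⁻

Rank by basicity of the departing species: weakest base leaves most easily.
I⁻: pKₐ(HI) ≈ -10
Cl⁻: pKₐ(HCl) ≈ -7
NO₃⁻: pKₐ(HNO₃) ≈ -1.3
H₂PO₄⁻: pKₐ(H₃PO₄) ≈ 2.1
PhCOO⁻: pKₐ(C₆H₅COOH) ≈ 4.2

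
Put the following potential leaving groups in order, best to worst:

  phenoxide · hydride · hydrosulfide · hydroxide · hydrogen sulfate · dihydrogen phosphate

hydrogen sulfate > dihydrogen phosphate > hydrosulfide > phenoxide > hydroxide > hydride

hydrogen sulfate: pKₐ(H₂SO₄) ≈ -3
dihydrogen phosphate: pKₐ(H₃PO₄) ≈ 2.1 — moderate base; biological leaving group after further activation
hydrosulfide: pKₐ(H₂S) ≈ 7 — larger and more polarisable than the oxygen analogue
phenoxide: pKₐ(C₆H₅OH (phenol)) ≈ 10
hydroxide: pKₐ(H₂O) ≈ 15.7 — strong base; essentially never leaves without prior activation
hydride: pKₐ(H₂) ≈ 36 — extremely strong base; leaves only in special hydride-transfer contexts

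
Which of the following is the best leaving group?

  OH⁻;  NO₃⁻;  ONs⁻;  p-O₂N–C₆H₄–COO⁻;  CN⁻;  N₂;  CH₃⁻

N₂

Rank by basicity of the departing species: weakest base leaves most easily.
N₂: no meaningful conjugate acid; N₂ departs as an exceptionally stable neutral molecule
ONs⁻: pKₐ(p-O₂NC₆H₄SO₃H) ≈ -3.5
NO₃⁻: pKₐ(HNO₃) ≈ -1.3
p-O₂N–C₆H₄–COO⁻: pKₐ(p-nitrobenzoic acid) ≈ 3.4
CN⁻: pKₐ(HCN) ≈ 9.2
OH⁻: pKₐ(H₂O) ≈ 15.7
CH₃⁻: pKₐ(CH₄) ≈ 48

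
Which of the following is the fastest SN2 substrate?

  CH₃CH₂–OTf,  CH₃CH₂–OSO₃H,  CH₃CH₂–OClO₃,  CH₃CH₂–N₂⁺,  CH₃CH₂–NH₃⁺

With the same alkyl group throughout, only the leaving group differentiates the rates.
The more stable X⁻ (or X) is on its own — i.e. the weaker a base it is — the better a leaving group it makes.
CH₃CH₂–N₂⁺ loses N₂: no meaningful conjugate acid; N₂ departs as an exceptionally stable neutral molecule
CH₃CH₂–OTf loses OTf⁻: pKₐ(CF₃SO₃H (triflic acid)) ≈ -14
CH₃CH₂–OClO₃ loses ClO₄⁻: pKₐ(HClO₄) ≈ -10
CH₃CH₂–OSO₃H loses HSO₄⁻: pKₐ(H₂SO₄) ≈ -3
CH₃CH₂–NH₃⁺ loses NH₃: pKₐ(NH₄⁺) ≈ 9.2

CH₃CH₂–N₂⁺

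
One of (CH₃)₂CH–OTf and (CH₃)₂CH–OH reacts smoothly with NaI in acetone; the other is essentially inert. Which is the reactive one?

(CH₃)₂CH–OTf

From (CH₃)₂CH–OH the departing group would be OH⁻ (pKₐ(H₂O) ≈ 15.7). Strong base; essentially never leaves without prior activation.
From (CH₃)₂CH–OTf the leaving group is OTf⁻ (pKₐ(CF₃SO₃H (triflic acid)) ≈ -14). Charge spread over three oxygens and a CF₃ group; the premier leaving group in synthesis.
(In practice (CH₃)₂CH–OTf is made from (CH₃)₂CH–OH by treatment with Tf₂O / 2,6-lutidine, converting the hydroxyl into a triflate.)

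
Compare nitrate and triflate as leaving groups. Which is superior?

triflate is the better leaving group.
pKₐ(CF₃SO₃H (triflic acid)) ≈ -14 versus pKₐ(HNO₃) ≈ -1.3: triflate is the much weaker base.
Charge spread over three oxygens and a CF₃ group; the premier leaving group in synthesis.

triflate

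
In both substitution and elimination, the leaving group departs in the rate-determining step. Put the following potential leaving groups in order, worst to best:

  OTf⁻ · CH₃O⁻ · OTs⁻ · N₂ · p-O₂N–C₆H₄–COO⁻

CH₃O⁻ < p-O₂N–C₆H₄–COO⁻ < OTs⁻ < OTf⁻ < N₂

The more stable X⁻ (or X) is on its own — i.e. the weaker a base it is — the better a leaving group it makes.
N₂: no meaningful conjugate acid; N₂ departs as an exceptionally stable neutral molecule
OTf⁻: pKₐ(CF₃SO₃H (triflic acid)) ≈ -14 — charge spread over three oxygens and a CF₃ group; the premier leaving group in synthesis
OTs⁻: pKₐ(p-CH₃C₆H₄SO₃H (TsOH)) ≈ -2.8
p-O₂N–C₆H₄–COO⁻: pKₐ(p-nitrobenzoic acid) ≈ 3.4 — electron-withdrawing nitro group stabilises the carboxylate
CH₃O⁻: pKₐ(CH₃OH) ≈ 15.5
Listed from poorest to best leaving group as asked.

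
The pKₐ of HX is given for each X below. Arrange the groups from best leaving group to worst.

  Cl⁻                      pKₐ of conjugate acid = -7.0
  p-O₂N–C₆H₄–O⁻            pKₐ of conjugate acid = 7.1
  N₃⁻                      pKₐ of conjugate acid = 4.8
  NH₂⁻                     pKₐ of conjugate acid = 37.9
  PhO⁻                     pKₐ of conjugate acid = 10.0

Cl⁻ > N₃⁻ > p-O₂N–C₆H₄–O⁻ > PhO⁻ > NH₂⁻

Lower conjugate-acid pKₐ ⇒ weaker base ⇒ better leaving group.
Sorting by the given values: Cl⁻ (-7.0), N₃⁻ (4.8), p-O₂N–C₆H₄–O⁻ (7.1), PhO⁻ (10.0), NH₂⁻ (37.9).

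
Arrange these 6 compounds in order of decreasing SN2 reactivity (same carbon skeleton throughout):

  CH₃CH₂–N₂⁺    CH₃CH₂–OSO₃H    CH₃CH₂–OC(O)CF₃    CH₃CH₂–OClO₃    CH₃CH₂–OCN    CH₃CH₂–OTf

The skeletons are identical, so relative rate is governed entirely by leaving-group ability.
The more stable X⁻ (or X) is on its own — i.e. the weaker a base it is — the better a leaving group it makes.
CH₃CH₂–N₂⁺ loses N₂: no meaningful conjugate acid; N₂ departs as an exceptionally stable neutral molecule
CH₃CH₂–OTf loses OTf⁻: pKₐ(CF₃SO₃H (triflic acid)) ≈ -14
CH₃CH₂–OClO₃ loses ClO₄⁻: pKₐ(HClO₄) ≈ -10
CH₃CH₂–OSO₃H loses HSO₄⁻: pKₐ(H₂SO₄) ≈ -3
CH₃CH₂–OC(O)CF₃ loses CF₃COO⁻: pKₐ(CF₃COOH) ≈ 0.2
CH₃CH₂–OCN loses NCO⁻: pKₐ(HOCN) ≈ 3.5

CH₃CH₂–N₂⁺ > CH₃CH₂–OTf > CH₃CH₂–OClO₃ > CH₃CH₂–OSO₃H > CH₃CH₂–OC(O)CF₃ > CH₃CH₂–OCN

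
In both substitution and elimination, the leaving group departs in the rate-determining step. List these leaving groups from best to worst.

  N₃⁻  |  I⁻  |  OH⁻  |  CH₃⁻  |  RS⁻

I⁻ > N₃⁻ > RS⁻ > OH⁻ > CH₃⁻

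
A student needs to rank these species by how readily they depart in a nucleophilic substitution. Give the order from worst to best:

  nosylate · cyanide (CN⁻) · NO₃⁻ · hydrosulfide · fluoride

cyanide (CN⁻) < hydrosulfide < fluoride < NO₃⁻ < nosylate

Rank by basicity of the departing species: weakest base leaves most easily.
nosylate: pKₐ(p-O₂NC₆H₄SO₃H) ≈ -3.5
NO₃⁻: pKₐ(HNO₃) ≈ -1.3
fluoride: pKₐ(HF) ≈ 3.2
hydrosulfide: pKₐ(H₂S) ≈ 7
cyanide (CN⁻): pKₐ(HCN) ≈ 9.2
The question asks for worst first, so the sequence is read in increasing leaving-group ability.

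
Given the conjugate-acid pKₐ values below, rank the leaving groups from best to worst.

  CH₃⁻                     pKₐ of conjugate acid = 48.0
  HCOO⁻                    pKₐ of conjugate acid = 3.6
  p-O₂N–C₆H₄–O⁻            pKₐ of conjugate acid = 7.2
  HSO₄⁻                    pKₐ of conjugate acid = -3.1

HSO₄⁻ > HCOO⁻ > p-O₂N–C₆H₄–O⁻ > CH₃⁻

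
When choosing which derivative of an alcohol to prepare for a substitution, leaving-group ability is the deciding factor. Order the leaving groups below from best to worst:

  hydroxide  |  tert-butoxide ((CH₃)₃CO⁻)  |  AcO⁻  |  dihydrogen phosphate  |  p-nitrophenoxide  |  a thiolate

dihydrogen phosphate: pKₐ(H₃PO₄) ≈ 2.1
AcO⁻: pKₐ(CH₃COOH) ≈ 4.8 — resonance-stabilised but still a weak base
p-nitrophenoxide: pKₐ(p-nitrophenol) ≈ 7.2
a thiolate: pKₐ(RSH (a thiol)) ≈ 10.5 — moderately basic; rarely leaves without activation
hydroxide: pKₐ(H₂O) ≈ 15.7
tert-butoxide ((CH₃)₃CO⁻): pKₐ(t-BuOH) ≈ 18

dihydrogen phosphate > AcO⁻ > p-nitrophenoxide > a thiolate > hydroxide > tert-butoxide ((CH₃)₃CO⁻)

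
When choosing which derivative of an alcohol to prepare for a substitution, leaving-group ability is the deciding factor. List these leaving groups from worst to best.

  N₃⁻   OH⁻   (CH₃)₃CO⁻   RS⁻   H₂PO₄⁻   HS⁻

(CH₃)₃CO⁻ < OH⁻ < RS⁻ < HS⁻ < N₃⁻ < H₂PO₄⁻

Rank by basicity of the departing species: weakest base leaves most easily.
H₂PO₄⁻: pKₐ(H₃PO₄) ≈ 2.1
N₃⁻: pKₐ(HN₃) ≈ 4.7
HS⁻: pKₐ(H₂S) ≈ 7
RS⁻: pKₐ(RSH (a thiol)) ≈ 10.5
OH⁻: pKₐ(H₂O) ≈ 15.7
(CH₃)₃CO⁻: pKₐ(t-BuOH) ≈ 18
Reversing gives the worst-to-best order requested.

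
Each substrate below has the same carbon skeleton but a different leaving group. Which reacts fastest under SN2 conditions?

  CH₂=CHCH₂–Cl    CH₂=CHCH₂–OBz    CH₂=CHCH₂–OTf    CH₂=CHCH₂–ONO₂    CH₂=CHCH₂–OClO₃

CH₂=CHCH₂–OTf

The skeletons are identical, so relative rate is governed entirely by leaving-group ability.
Rank by basicity of the departing species: weakest base leaves most easily.
CH₂=CHCH₂–OTf loses OTf⁻: pKₐ(CF₃SO₃H (triflic acid)) ≈ -14
CH₂=CHCH₂–OClO₃ loses ClO₄⁻: pKₐ(HClO₄) ≈ -10
CH₂=CHCH₂–Cl loses Cl⁻: pKₐ(HCl) ≈ -7
CH₂=CHCH₂–ONO₂ loses NO₃⁻: pKₐ(HNO₃) ≈ -1.3
CH₂=CHCH₂–OBz loses PhCOO⁻: pKₐ(C₆H₅COOH) ≈ 4.2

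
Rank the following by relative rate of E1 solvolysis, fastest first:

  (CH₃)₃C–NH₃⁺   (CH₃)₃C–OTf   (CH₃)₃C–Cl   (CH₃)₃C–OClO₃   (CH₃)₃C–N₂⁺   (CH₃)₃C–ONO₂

Identical carbon frameworks mean the comparison reduces to leaving-group quality.
The more stable X⁻ (or X) is on its own — i.e. the weaker a base it is — the better a leaving group it makes.
(CH₃)₃C–N₂⁺ loses N₂: no meaningful conjugate acid; N₂ departs as an exceptionally stable neutral molecule
(CH₃)₃C–OTf loses OTf⁻: pKₐ(CF₃SO₃H (triflic acid)) ≈ -14
(CH₃)₃C–OClO₃ loses ClO₄⁻: pKₐ(HClO₄) ≈ -10
(CH₃)₃C–Cl loses Cl⁻: pKₐ(HCl) ≈ -7
(CH₃)₃C–ONO₂ loses NO₃⁻: pKₐ(HNO₃) ≈ -1.3
(CH₃)₃C–NH₃⁺ loses NH₃: pKₐ(NH₄⁺) ≈ 9.2

(CH₃)₃C–N₂⁺ > (CH₃)₃C–OTf > (CH₃)₃C–OClO₃ > (CH₃)₃C–Cl > (CH₃)₃C–ONO₂ > (CH₃)₃C–NH₃⁺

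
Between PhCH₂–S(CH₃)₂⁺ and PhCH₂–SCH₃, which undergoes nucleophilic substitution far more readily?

From PhCH₂–SCH₃ the departing group would be RS⁻ (pKₐ(RSH (a thiol)) ≈ 10.5). Moderately basic; rarely leaves without activation.
From PhCH₂–S(CH₃)₂⁺ the leaving group is SR'₂ (pKₐ(R'₂SH⁺) ≈ -7). Neutral; leaves from a sulfonium salt (R–SR'₂⁺).
(In practice PhCH₂–S(CH₃)₂⁺ is made from PhCH₂–SCH₃ by S-methylation with CH₃I, allowing neutral dimethyl sulfide, rather than methanethiolate, to depart.)

PhCH₂–S(CH₃)₂⁺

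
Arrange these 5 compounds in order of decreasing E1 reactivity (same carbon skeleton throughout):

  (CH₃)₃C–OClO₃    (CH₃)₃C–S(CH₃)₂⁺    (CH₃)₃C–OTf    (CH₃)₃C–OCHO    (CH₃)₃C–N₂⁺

(CH₃)₃C–N₂⁺ > (CH₃)₃C–OTf > (CH₃)₃C–OClO₃ > (CH₃)₃C–S(CH₃)₂⁺ > (CH₃)₃C–OCHO

With the same alkyl group throughout, only the leaving group differentiates the rates.
A good leaving group is a weak base: the lower the pKₐ of its conjugate acid, the more readily it departs.
(CH₃)₃C–N₂⁺ loses N₂: no meaningful conjugate acid; N₂ departs as an exceptionally stable neutral molecule
(CH₃)₃C–OTf loses OTf⁻: pKₐ(CF₃SO₃H (triflic acid)) ≈ -14
(CH₃)₃C–OClO₃ loses ClO₄⁻: pKₐ(HClO₄) ≈ -10
(CH₃)₃C–S(CH₃)₂⁺ loses SR'₂: pKₐ(R'₂SH⁺) ≈ -7
(CH₃)₃C–OCHO loses HCOO⁻: pKₐ(HCOOH) ≈ 3.8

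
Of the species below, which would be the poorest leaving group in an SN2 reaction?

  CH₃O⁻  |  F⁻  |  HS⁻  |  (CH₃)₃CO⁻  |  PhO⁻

F⁻: pKₐ(HF) ≈ 3.2
HS⁻: pKₐ(H₂S) ≈ 7
PhO⁻: pKₐ(C₆H₅OH (phenol)) ≈ 10
CH₃O⁻: pKₐ(CH₃OH) ≈ 15.5
(CH₃)₃CO⁻: pKₐ(t-BuOH) ≈ 18

(CH₃)₃CO⁻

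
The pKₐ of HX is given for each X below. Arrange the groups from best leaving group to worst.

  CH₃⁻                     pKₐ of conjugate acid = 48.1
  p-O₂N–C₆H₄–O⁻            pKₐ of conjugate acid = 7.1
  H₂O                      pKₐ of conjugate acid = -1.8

Lower conjugate-acid pKₐ ⇒ weaker base ⇒ better leaving group.
Sorting by the given values: H₂O (-1.8), p-O₂N–C₆H₄–O⁻ (7.1), CH₃⁻ (48.1).

H₂O > p-O₂N–C₆H₄–O⁻ > CH₃⁻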